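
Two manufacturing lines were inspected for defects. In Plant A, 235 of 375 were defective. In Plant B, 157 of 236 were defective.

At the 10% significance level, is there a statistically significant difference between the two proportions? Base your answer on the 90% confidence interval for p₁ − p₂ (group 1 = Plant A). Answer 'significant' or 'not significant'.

First, p̂₁ = 235/375 = 0.6267; p̂₂ = 157/236 = 0.6653.
The two standard errors are √(0.6267×0.3733/375) = 0.02498 and √(0.6653×0.3347/236) = 0.03072.
Because the samples are independent, SE_diff = √(0.02498² + 0.03072²) = 0.03959.
Using z* = 1.645 for 90%, ME = 1.645 × 0.03959 = 0.06513.
p̂₁ − p̂₂ = -0.0386; interval -0.0386 ± 0.06513 gives (-0.10373, 0.02653).
The interval (-0.10373, 0.02653) contains 0, so the difference is not significant.

not significant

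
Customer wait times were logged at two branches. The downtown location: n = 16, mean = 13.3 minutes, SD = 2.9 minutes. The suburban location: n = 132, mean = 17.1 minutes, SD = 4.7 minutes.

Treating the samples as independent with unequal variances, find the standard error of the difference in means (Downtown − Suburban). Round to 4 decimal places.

Standard errors of each mean: 2.9/√16 = 0.7250 and 4.7/√132 = 0.4091.
SE(x̄₁ − x̄₂) = √(0.7250² + 0.4091²) = 0.8325 for independent samples with unequal variances.

0.8325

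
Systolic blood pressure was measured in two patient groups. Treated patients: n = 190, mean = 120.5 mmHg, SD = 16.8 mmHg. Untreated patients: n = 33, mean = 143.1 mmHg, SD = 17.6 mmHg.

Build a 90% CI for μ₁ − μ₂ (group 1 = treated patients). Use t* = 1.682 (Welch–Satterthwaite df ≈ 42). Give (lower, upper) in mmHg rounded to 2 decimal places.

SE₁ = s₁/√n₁ = 16.8/√190 = 1.2188; SE₂ = 17.6/√33 = 3.0638.
Independent samples, unequal variances: SE_diff = √(SE₁² + SE₂²) = √(1.48547344 + 9.38687044) = 3.2973.
t* = 1.682, so margin of error = 1.682 × 3.2973 = 5.5461.
Difference in means = 120.5 − 143.1 = -22.6000.
-22.6000 ± 5.5461 → (-28.15, -17.05).

(-28.15, -17.05)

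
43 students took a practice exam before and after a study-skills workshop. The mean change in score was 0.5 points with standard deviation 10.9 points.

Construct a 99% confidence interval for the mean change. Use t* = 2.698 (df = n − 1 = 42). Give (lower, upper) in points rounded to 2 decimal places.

This is a matched-pairs design, so SE = s_d/√n = 10.9/√43 = 1.6622.
Margin = 2.698 × 1.6622 = 4.4846; the interval is 0.5 ± 4.4846 = (-3.98, 4.98).

(-3.98, 4.98)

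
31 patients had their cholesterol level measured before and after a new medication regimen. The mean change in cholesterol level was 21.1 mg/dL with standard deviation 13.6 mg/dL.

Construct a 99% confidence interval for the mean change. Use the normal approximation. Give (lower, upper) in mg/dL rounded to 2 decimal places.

(14.81, 27.39)

This is a matched-pairs design, so SE = s_d/√n = 13.6/√31 = 2.4426.
Margin = 2.576 × 2.4426 = 6.2921; the interval is 21.1 ± 6.2921 = (14.81, 27.39).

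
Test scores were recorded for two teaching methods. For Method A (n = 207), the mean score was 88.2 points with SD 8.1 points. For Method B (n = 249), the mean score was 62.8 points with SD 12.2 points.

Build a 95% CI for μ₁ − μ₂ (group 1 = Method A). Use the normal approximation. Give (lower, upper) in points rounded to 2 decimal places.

(23.53, 27.27)

Standard errors of each mean: 8.1/√207 = 0.5630 and 12.2/√249 = 0.7731.
SE(x̄₁ − x̄₂) = √(0.5630² + 0.7731²) = 0.9564 for independent samples with unequal variances.
With z* = 1.960, the margin is 1.960 × 0.9564 = 1.8745.
x̄₁ − x̄₂ = 88.2 − 62.8 = 25.4000; the interval is 25.4000 ± 1.8745 = (23.53, 27.27).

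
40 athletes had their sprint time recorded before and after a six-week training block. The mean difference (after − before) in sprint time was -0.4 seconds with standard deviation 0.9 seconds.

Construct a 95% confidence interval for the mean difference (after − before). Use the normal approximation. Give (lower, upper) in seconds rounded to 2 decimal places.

Paired design: SE = s_d/√n = 0.9/√40 = 0.1423.
z* = 1.960; margin of error = 1.960 × 0.1423 = 0.2789.
-0.4 ± 0.2789 → (-0.68, -0.12).

(-0.68, -0.12)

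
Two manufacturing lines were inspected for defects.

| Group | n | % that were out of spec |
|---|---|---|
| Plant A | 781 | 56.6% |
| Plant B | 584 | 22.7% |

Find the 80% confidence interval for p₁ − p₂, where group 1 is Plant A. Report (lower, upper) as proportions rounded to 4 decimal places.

The two standard errors are √(0.5660×0.4340/781) = 0.01773 and √(0.2270×0.7730/584) = 0.01733.
Because the samples are independent, SE_diff = √(0.01773² + 0.01733²) = 0.02479.
Using z* = 1.282 for 80%, ME = 1.282 × 0.02479 = 0.03178.
p̂₁ − p̂₂ = 0.3390; interval 0.3390 ± 0.03178 gives (0.3072, 0.3708).

(0.3072, 0.3708)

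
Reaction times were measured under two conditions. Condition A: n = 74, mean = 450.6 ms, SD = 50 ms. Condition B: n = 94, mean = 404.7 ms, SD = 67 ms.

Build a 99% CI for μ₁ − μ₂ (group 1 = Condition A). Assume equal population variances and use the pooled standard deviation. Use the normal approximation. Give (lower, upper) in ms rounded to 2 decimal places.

Pooled variance s_p² = [73·50² + 93·67²] / (74+94−2) = 3614.3193, so s_p = 60.1192.
SE_diff = s_p·√(1/n₁ + 1/n₂) = 60.1192·√(1/74 + 1/94) = 9.3430.
z* = 2.576; margin = 2.576 × 9.3430 = 24.0676.
Difference = 450.6 − 404.7 = 45.9000.
45.9000 ± 24.0676 → (21.83, 69.97).

(21.83, 69.97)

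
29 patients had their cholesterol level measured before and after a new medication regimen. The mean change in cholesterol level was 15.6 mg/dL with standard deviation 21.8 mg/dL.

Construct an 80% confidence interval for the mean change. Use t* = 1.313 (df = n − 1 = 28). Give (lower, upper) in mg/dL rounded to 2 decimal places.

(10.28, 20.92)

This is a matched-pairs design, so SE = s_d/√n = 21.8/√29 = 4.0482.
Margin = 1.313 × 4.0482 = 5.3153; the interval is 15.6 ± 5.3153 = (10.28, 20.92).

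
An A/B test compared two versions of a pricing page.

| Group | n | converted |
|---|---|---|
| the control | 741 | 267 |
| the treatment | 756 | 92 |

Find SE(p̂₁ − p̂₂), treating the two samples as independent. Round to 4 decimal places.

p̂₁ = 267/741 = 0.3603 and p̂₂ = 92/756 = 0.1217.
SE₁ = √(p̂₁(1−p̂₁)/n₁) = √(0.3603·0.6397/741) = 0.01764; SE₂ = √(0.1217·0.8783/756) = 0.01189.
Independent samples: SE of the difference = √(SE₁² + SE₂²) = √(0.0003111696 + 0.0001413721) = 0.02127.

0.0213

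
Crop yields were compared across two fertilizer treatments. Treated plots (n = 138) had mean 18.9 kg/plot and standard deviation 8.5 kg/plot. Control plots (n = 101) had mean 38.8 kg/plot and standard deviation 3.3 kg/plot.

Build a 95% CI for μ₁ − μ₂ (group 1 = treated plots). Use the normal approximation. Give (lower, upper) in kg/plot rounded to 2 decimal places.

(-21.46, -18.34)

Per-group SEs: s₁/√n₁ = 8.5/√138 = 0.7236, s₂/√n₂ = 3.3/√101 = 0.3284.
Unpooled SE of the difference: √(0.52359696 + 0.10784656) = 0.7946.
Margin of error = z* · SE = 1.960 × 0.7946 = 1.5574.
x̄₁ − x̄₂ = 18.9 − 38.8 = -19.9000.
CI: -19.9000 ± 1.5574 = (-21.46, -18.34).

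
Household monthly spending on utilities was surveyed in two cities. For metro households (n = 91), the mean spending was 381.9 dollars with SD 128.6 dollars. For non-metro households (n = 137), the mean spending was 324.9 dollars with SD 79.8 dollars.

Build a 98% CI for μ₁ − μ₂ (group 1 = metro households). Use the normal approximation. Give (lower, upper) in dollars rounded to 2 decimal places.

Per-group SEs: s₁/√n₁ = 128.6/√91 = 13.4809, s₂/√n₂ = 79.8/√137 = 6.8178.
Unpooled SE of the difference: √(181.73466481 + 46.48239684) = 15.1069.
Margin of error = z* · SE = 2.326 × 15.1069 = 35.1386.
x̄₁ − x̄₂ = 381.9 − 324.9 = 57.0000.
CI: 57.0000 ± 35.1386 = (21.86, 92.14).

(21.86, 92.14)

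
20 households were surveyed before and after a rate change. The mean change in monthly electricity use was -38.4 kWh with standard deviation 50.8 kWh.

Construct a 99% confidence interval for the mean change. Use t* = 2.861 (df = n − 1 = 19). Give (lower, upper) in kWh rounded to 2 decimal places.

This is a matched-pairs design, so SE = s_d/√n = 50.8/√20 = 11.3592.
Margin = 2.861 × 11.3592 = 32.4987; the interval is -38.4 ± 32.4987 = (-70.90, -5.90).

(-70.90, -5.90)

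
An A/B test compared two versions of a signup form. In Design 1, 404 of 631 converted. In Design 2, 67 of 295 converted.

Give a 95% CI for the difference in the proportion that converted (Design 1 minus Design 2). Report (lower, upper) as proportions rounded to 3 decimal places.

(0.352, 0.474)

First, p̂₁ = 404/631 = 0.6403; p̂₂ = 67/295 = 0.2271.
The two standard errors are √(0.6403×0.3597/631) = 0.01911 and √(0.2271×0.7729/295) = 0.02439.
Because the samples are independent, SE_diff = √(0.01911² + 0.02439²) = 0.03098.
Using z* = 1.960 for 95%, ME = 1.960 × 0.03098 = 0.06072.
p̂₁ − p̂₂ = 0.4132; interval 0.4132 ± 0.06072 gives (0.352, 0.474).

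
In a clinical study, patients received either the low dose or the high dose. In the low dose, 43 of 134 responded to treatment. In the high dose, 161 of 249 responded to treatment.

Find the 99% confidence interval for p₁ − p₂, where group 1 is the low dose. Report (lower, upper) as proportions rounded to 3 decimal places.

p̂₁ = 43/134 = 0.3209 and p̂₂ = 161/249 = 0.6466.
SE₁ = √(p̂₁(1−p̂₁)/n₁) = √(0.3209·0.6791/134) = 0.04033; SE₂ = √(0.6466·0.3534/249) = 0.03029.
Independent samples: SE of the difference = √(SE₁² + SE₂²) = √(0.0016265089 + 0.0009174841) = 0.05044.
z* for 99% confidence is 2.576, so the margin of error is 2.576 × 0.05044 = 0.12993.
Point estimate p̂₁ − p̂₂ = 0.3209 − 0.6466 = -0.3257.
-0.3257 ± 0.12993 → (-0.456, -0.196).

(-0.456, -0.196)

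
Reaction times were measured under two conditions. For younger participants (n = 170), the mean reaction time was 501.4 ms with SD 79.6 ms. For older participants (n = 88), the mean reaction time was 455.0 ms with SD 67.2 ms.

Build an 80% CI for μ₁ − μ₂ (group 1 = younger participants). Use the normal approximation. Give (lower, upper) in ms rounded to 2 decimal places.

Per-group SEs: s₁/√n₁ = 79.6/√170 = 6.1050, s₂/√n₂ = 67.2/√88 = 7.1635.
Unpooled SE of the difference: √(37.271025 + 51.31573225) = 9.4121.
Margin of error = z* · SE = 1.282 × 9.4121 = 12.0663.
x̄₁ − x̄₂ = 501.4 − 455.0 = 46.4000.
CI: 46.4000 ± 12.0663 = (34.33, 58.47).

(34.33, 58.47)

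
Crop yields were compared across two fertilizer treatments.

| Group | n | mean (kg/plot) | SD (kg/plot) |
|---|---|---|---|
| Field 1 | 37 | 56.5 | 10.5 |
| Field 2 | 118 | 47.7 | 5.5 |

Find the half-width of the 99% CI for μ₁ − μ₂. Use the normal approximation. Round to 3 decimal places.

SE₁ = s₁/√n₁ = 10.5/√37 = 1.7262; SE₂ = 5.5/√118 = 0.5063.
Independent samples, unequal variances: SE_diff = √(SE₁² + SE₂²) = √(2.97976644 + 0.25633969) = 1.7989.
z* = 2.576, so margin of error = 2.576 × 1.7989 = 4.6340.

4.634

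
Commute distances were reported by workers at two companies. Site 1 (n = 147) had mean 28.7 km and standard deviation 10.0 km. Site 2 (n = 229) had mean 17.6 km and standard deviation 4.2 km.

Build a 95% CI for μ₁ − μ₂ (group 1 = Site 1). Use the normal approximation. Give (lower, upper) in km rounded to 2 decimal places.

Standard errors of each mean: 10.0/√147 = 0.8248 and 4.2/√229 = 0.2775.
SE(x̄₁ − x̄₂) = √(0.8248² + 0.2775²) = 0.8702 for independent samples with unequal variances.
With z* = 1.960, the margin is 1.960 × 0.8702 = 1.7056.
x̄₁ − x̄₂ = 28.7 − 17.6 = 11.1000; the interval is 11.1000 ± 1.7056 = (9.39, 12.81).

(9.39, 12.81)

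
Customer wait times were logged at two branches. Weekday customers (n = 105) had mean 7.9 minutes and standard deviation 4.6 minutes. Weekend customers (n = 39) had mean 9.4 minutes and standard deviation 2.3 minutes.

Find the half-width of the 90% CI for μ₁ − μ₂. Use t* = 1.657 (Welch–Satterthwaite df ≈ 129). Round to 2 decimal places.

0.96

Per-group SEs: s₁/√n₁ = 4.6/√105 = 0.4489, s₂/√n₂ = 2.3/√39 = 0.3683.
Unpooled SE of the difference: √(0.20151121 + 0.13564489) = 0.5807.
Margin of error = t* · SE = 1.657 × 0.5807 = 0.9622.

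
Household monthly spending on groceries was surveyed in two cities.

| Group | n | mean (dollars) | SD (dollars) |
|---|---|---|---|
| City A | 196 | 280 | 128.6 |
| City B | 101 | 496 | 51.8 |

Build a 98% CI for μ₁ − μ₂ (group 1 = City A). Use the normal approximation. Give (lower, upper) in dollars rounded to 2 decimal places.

Standard errors of each mean: 128.6/√196 = 9.1857 and 51.8/√101 = 5.1543.
SE(x̄₁ − x̄₂) = √(9.1857² + 5.1543²) = 10.5330 for independent samples with unequal variances.
With z* = 2.326, the margin is 2.326 × 10.5330 = 24.4998.
x̄₁ − x̄₂ = 280 − 496 = -216.0000; the interval is -216.0000 ± 24.4998 = (-240.50, -191.50).

(-240.50, -191.50)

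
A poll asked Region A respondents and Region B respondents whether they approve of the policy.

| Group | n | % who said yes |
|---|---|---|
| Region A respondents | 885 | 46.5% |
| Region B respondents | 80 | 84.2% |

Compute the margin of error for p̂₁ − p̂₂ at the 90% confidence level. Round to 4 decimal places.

The two standard errors are √(0.4650×0.5350/885) = 0.01677 and √(0.8420×0.1580/80) = 0.04078.
Because the samples are independent, SE_diff = √(0.01677² + 0.04078²) = 0.04409.
Using z* = 1.645 for 90%, ME = 1.645 × 0.04409 = 0.07253.

0.0725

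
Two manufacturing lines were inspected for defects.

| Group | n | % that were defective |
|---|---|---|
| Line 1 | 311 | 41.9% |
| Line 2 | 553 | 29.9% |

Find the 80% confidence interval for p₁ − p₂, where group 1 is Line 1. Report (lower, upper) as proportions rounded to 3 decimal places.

The two standard errors are √(0.4190×0.5810/311) = 0.02798 and √(0.2990×0.7010/553) = 0.01947.
Because the samples are independent, SE_diff = √(0.02798² + 0.01947²) = 0.03409.
Using z* = 1.282 for 80%, ME = 1.282 × 0.03409 = 0.04370.
p̂₁ − p̂₂ = 0.1200; interval 0.1200 ± 0.04370 gives (0.076, 0.164).

(0.076, 0.164)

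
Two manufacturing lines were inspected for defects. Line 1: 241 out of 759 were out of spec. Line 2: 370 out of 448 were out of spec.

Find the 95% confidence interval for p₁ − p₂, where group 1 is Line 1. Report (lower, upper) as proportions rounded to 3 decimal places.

First, p̂₁ = 241/759 = 0.3175; p̂₂ = 370/448 = 0.8259.
The two standard errors are √(0.3175×0.6825/759) = 0.01690 and √(0.8259×0.1741/448) = 0.01792.
Because the samples are independent, SE_diff = √(0.01690² + 0.01792²) = 0.02463.
Using z* = 1.960 for 95%, ME = 1.960 × 0.02463 = 0.04827.
p̂₁ − p̂₂ = -0.5084; interval -0.5084 ± 0.04827 gives (-0.557, -0.460).

(-0.557, -0.460)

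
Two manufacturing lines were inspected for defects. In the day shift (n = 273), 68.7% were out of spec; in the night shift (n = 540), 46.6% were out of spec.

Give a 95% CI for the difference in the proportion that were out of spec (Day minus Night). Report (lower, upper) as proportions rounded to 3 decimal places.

The two standard errors are √(0.6870×0.3130/273) = 0.02807 and √(0.4660×0.5340/540) = 0.02147.
Because the samples are independent, SE_diff = √(0.02807² + 0.02147²) = 0.03534.
Using z* = 1.960 for 95%, ME = 1.960 × 0.03534 = 0.06927.
p̂₁ − p̂₂ = 0.2210; interval 0.2210 ± 0.06927 gives (0.152, 0.290).

(0.152, 0.290)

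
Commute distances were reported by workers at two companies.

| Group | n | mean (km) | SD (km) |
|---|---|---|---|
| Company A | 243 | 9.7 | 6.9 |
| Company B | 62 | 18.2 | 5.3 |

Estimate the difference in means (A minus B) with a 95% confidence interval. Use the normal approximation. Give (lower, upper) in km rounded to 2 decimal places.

SE₁ = s₁/√n₁ = 6.9/√243 = 0.4426; SE₂ = 5.3/√62 = 0.6731.
Independent samples, unequal variances: SE_diff = √(SE₁² + SE₂²) = √(0.19589476 + 0.45306361) = 0.8056.
z* = 1.960, so margin of error = 1.960 × 0.8056 = 1.5790.
Difference in means = 9.7 − 18.2 = -8.5000.
-8.5000 ± 1.5790 → (-10.08, -6.92).

(-10.08, -6.92)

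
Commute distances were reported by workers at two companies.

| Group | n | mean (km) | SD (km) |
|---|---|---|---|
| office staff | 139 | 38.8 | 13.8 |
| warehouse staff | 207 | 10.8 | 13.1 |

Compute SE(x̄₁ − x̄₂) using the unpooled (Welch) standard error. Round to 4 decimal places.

SE₁ = s₁/√n₁ = 13.8/√139 = 1.1705; SE₂ = 13.1/√207 = 0.9105.
Independent samples, unequal variances: SE_diff = √(SE₁² + SE₂²) = √(1.37007025 + 0.82901025) = 1.4829.

1.4829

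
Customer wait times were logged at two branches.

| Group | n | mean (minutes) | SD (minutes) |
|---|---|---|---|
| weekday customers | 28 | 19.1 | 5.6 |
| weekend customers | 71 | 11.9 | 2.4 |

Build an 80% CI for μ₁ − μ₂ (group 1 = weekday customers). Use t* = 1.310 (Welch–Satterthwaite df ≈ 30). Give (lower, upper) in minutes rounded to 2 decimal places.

SE₁ = s₁/√n₁ = 5.6/√28 = 1.0583; SE₂ = 2.4/√71 = 0.2848.
Independent samples, unequal variances: SE_diff = √(SE₁² + SE₂²) = √(1.11999889 + 0.08111104) = 1.0960.
t* = 1.310, so margin of error = 1.310 × 1.0960 = 1.4358.
Difference in means = 19.1 − 11.9 = 7.2000.
7.2000 ± 1.4358 → (5.76, 8.64).

(5.76, 8.64)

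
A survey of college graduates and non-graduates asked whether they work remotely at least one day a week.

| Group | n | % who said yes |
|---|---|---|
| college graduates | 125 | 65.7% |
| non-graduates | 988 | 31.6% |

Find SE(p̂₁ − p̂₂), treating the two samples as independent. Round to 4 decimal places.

0.0450

The two standard errors are √(0.6570×0.3430/125) = 0.04246 and √(0.3160×0.6840/988) = 0.01479.
Because the samples are independent, SE_diff = √(0.04246² + 0.01479²) = 0.04496.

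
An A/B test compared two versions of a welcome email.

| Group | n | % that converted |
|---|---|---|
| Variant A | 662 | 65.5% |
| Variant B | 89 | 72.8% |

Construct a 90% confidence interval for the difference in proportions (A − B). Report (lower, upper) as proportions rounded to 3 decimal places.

(-0.156, 0.010)

SE₁ = √(p̂₁(1−p̂₁)/n₁) = √(0.6550·0.3450/662) = 0.01848; SE₂ = √(0.7280·0.2720/89) = 0.04717.
Independent samples: SE of the difference = √(SE₁² + SE₂²) = √(0.0003415104 + 0.0022250089) = 0.05066.
z* for 90% confidence is 1.645, so the margin of error is 1.645 × 0.05066 = 0.08334.
Point estimate p̂₁ − p̂₂ = 0.6550 − 0.7280 = -0.0730.
-0.0730 ± 0.08334 → (-0.156, 0.010).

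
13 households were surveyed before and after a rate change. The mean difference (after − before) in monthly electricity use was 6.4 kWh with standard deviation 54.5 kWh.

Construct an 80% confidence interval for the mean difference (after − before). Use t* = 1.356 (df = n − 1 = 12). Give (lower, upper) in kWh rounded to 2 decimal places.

This is a matched-pairs design, so SE = s_d/√n = 54.5/√13 = 15.1156.
Margin = 1.356 × 15.1156 = 20.4968; the interval is 6.4 ± 20.4968 = (-14.10, 26.90).

(-14.10, 26.90)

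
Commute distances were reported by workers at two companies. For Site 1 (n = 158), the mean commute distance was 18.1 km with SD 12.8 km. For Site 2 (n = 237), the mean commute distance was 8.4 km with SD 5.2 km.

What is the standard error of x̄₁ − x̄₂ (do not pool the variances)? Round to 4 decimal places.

1.0729

SE₁ = s₁/√n₁ = 12.8/√158 = 1.0183; SE₂ = 5.2/√237 = 0.3378.
Independent samples, unequal variances: SE_diff = √(SE₁² + SE₂²) = √(1.03693489 + 0.11410884) = 1.0729.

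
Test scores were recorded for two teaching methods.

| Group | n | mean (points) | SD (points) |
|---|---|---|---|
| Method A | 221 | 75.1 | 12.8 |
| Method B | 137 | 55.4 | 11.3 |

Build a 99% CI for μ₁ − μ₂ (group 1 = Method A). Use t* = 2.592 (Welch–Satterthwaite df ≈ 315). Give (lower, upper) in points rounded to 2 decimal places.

(16.35, 23.05)

SE₁ = s₁/√n₁ = 12.8/√221 = 0.8610; SE₂ = 11.3/√137 = 0.9654.
Independent samples, unequal variances: SE_diff = √(SE₁² + SE₂²) = √(0.741321 + 0.93199716) = 1.2936.
t* = 2.592, so margin of error = 2.592 × 1.2936 = 3.3530.
Difference in means = 75.1 − 55.4 = 19.7000.
19.7000 ± 3.3530 → (16.35, 23.05).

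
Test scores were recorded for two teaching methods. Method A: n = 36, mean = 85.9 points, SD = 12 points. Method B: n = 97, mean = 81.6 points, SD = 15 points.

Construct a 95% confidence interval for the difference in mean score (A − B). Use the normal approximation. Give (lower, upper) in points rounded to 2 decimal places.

Standard errors of each mean: 12/√36 = 2.0000 and 15/√97 = 1.5230.
SE(x̄₁ − x̄₂) = √(2.0000² + 1.5230²) = 2.5139 for independent samples with unequal variances.
With z* = 1.960, the margin is 1.960 × 2.5139 = 4.9272.
x̄₁ − x̄₂ = 85.9 − 81.6 = 4.3000; the interval is 4.3000 ± 4.9272 = (-0.63, 9.23).

(-0.63, 9.23)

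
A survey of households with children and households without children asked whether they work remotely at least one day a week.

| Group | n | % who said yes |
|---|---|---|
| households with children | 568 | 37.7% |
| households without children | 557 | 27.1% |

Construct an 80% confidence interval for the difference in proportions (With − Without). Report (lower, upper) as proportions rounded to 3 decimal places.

The two standard errors are √(0.3770×0.6230/568) = 0.02033 and √(0.2710×0.7290/557) = 0.01883.
Because the samples are independent, SE_diff = √(0.02033² + 0.01883²) = 0.02771.
Using z* = 1.282 for 80%, ME = 1.282 × 0.02771 = 0.03552.
p̂₁ − p̂₂ = 0.1060; interval 0.1060 ± 0.03552 gives (0.070, 0.142).

(0.070, 0.142)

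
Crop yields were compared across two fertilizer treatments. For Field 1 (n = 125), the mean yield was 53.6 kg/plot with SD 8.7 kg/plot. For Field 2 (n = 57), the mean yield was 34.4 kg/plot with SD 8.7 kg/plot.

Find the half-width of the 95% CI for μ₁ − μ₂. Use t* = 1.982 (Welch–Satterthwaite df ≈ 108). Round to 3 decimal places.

Standard errors of each mean: 8.7/√125 = 0.7782 and 8.7/√57 = 1.1523.
SE(x̄₁ − x̄₂) = √(0.7782² + 1.1523²) = 1.3905 for independent samples with unequal variances.
With t* = 1.982, the margin is 1.982 × 1.3905 = 2.7560.

2.756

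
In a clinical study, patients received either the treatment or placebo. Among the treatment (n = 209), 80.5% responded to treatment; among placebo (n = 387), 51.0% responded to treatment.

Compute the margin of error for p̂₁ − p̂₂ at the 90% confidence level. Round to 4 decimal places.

0.0615

Each SE is √(p̂(1−p̂)/n): √(0.8050·0.1950/209) = 0.02741 and √(0.5100·0.4900/387) = 0.02541.
SE(p̂₁ − p̂₂) = √(SE₁² + SE₂²) = √(0.0007513081 + 0.0006456681) = 0.03738, since the two samples are independent.
At 90% confidence z* = 1.645; margin = 1.645 × 0.03738 = 0.06149.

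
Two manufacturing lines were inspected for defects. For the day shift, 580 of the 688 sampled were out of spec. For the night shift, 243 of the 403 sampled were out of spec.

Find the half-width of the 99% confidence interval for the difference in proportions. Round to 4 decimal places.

0.0722

Sample proportions: 580/688 = 0.8430, 243/403 = 0.6030.
Each SE is √(p̂(1−p̂)/n): √(0.8430·0.1570/688) = 0.01387 and √(0.6030·0.3970/403) = 0.02437.
SE(p̂₁ − p̂₂) = √(SE₁² + SE₂²) = √(0.0001923769 + 0.0005938969) = 0.02804, since the two samples are independent.
At 99% confidence z* = 2.576; margin = 2.576 × 0.02804 = 0.07223.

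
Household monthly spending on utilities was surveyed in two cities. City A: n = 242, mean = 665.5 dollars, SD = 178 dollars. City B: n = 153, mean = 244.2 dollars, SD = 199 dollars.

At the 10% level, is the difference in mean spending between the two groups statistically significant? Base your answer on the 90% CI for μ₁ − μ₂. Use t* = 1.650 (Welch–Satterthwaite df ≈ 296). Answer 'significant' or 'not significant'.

Per-group SEs: s₁/√n₁ = 178/√242 = 11.4423, s₂/√n₂ = 199/√153 = 16.0882.
Unpooled SE of the difference: √(130.92622929 + 258.83017924) = 19.7422.
Margin of error = t* · SE = 1.650 × 19.7422 = 32.5746.
x̄₁ − x̄₂ = 665.5 − 244.2 = 421.3000.
CI: 421.3000 ± 32.5746 = (388.7254, 453.8746).
The interval (388.7254, 453.8746) does not contain 0, so the difference is significant.

significant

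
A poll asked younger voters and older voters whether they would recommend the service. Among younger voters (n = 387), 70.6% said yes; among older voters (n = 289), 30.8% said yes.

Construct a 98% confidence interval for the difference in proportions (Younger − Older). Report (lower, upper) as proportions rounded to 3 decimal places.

Each SE is √(p̂(1−p̂)/n): √(0.7060·0.2940/387) = 0.02316 and √(0.3080·0.6920/289) = 0.02716.
SE(p̂₁ − p̂₂) = √(SE₁² + SE₂²) = √(0.0005363856 + 0.0007376656) = 0.03569, since the two samples are independent.
At 98% confidence z* = 2.326; margin = 2.326 × 0.03569 = 0.08301.
The difference is 0.7060 − 0.3080 = 0.3980, so the interval is 0.3980 ± 0.08301 = (0.315, 0.481).

(0.315, 0.481)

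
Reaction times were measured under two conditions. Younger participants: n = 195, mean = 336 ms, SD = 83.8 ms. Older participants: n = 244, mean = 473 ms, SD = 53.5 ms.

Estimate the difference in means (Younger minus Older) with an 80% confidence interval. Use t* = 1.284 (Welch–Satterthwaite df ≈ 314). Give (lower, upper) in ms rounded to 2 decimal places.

(-145.87, -128.13)

Standard errors of each mean: 83.8/√195 = 6.0010 and 53.5/√244 = 3.4250.
SE(x̄₁ − x̄₂) = √(6.0010² + 3.4250²) = 6.9096 for independent samples with unequal variances.
With t* = 1.284, the margin is 1.284 × 6.9096 = 8.8719.
x̄₁ − x̄₂ = 336 − 473 = -137.0000; the interval is -137.0000 ± 8.8719 = (-145.87, -128.13).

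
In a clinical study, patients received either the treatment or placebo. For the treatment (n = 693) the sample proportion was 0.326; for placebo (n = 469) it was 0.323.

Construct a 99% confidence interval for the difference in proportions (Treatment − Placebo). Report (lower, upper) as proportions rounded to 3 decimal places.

(-0.069, 0.075)

The two standard errors are √(0.3260×0.6740/693) = 0.01781 and √(0.3230×0.6770/469) = 0.02159.
Because the samples are independent, SE_diff = √(0.01781² + 0.02159²) = 0.02799.
Using z* = 2.576 for 99%, ME = 2.576 × 0.02799 = 0.07210.
p̂₁ − p̂₂ = 0.0030; interval 0.0030 ± 0.07210 gives (-0.069, 0.075).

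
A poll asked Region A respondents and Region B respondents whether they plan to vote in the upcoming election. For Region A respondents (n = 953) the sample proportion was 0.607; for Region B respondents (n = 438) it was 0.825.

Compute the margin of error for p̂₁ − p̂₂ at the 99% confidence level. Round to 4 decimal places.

0.0620

The two standard errors are √(0.6070×0.3930/953) = 0.01582 and √(0.8250×0.1750/438) = 0.01816.
Because the samples are independent, SE_diff = √(0.01582² + 0.01816²) = 0.02408.
Using z* = 2.576 for 99%, ME = 2.576 × 0.02408 = 0.06203.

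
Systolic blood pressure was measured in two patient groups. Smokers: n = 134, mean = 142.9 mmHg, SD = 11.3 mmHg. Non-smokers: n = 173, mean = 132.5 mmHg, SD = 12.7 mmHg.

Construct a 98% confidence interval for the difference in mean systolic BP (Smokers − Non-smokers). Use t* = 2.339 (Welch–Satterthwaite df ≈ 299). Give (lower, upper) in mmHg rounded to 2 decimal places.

(7.19, 13.61)

Standard errors of each mean: 11.3/√134 = 0.9762 and 12.7/√173 = 0.9656.
SE(x̄₁ − x̄₂) = √(0.9762² + 0.9656²) = 1.3731 for independent samples with unequal variances.
With t* = 2.339, the margin is 2.339 × 1.3731 = 3.2117.
x̄₁ − x̄₂ = 142.9 − 132.5 = 10.4000; the interval is 10.4000 ± 3.2117 = (7.19, 13.61).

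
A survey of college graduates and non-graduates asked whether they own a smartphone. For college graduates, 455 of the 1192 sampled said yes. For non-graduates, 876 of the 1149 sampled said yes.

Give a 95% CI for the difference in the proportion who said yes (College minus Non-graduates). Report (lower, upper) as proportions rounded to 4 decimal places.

(-0.4177, -0.3437)

p̂₁ = 455/1192 = 0.3817 and p̂₂ = 876/1149 = 0.7624.
SE₁ = √(p̂₁(1−p̂₁)/n₁) = √(0.3817·0.6183/1192) = 0.01407; SE₂ = √(0.7624·0.2376/1149) = 0.01256.
Independent samples: SE of the difference = √(SE₁² + SE₂²) = √(0.0001979649 + 0.0001577536) = 0.01886.
z* for 95% confidence is 1.960, so the margin of error is 1.960 × 0.01886 = 0.03697.
Point estimate p̂₁ − p̂₂ = 0.3817 − 0.7624 = -0.3807.
-0.3807 ± 0.03697 → (-0.4177, -0.3437).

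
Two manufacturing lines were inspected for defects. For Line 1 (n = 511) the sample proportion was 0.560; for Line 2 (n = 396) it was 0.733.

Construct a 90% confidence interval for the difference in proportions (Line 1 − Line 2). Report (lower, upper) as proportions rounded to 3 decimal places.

(-0.224, -0.122)

Each SE is √(p̂(1−p̂)/n): √(0.5600·0.4400/511) = 0.02196 and √(0.7330·0.2670/396) = 0.02223.
SE(p̂₁ − p̂₂) = √(SE₁² + SE₂²) = √(0.0004822416 + 0.0004941729) = 0.03125, since the two samples are independent.
At 90% confidence z* = 1.645; margin = 1.645 × 0.03125 = 0.05141.
The difference is 0.5600 − 0.7330 = -0.1730, so the interval is -0.1730 ± 0.05141 = (-0.224, -0.122).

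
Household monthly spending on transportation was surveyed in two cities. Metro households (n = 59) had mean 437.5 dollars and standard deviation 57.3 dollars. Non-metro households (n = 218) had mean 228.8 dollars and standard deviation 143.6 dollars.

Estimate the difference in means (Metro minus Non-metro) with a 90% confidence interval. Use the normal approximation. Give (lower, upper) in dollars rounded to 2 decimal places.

(188.54, 228.86)

SE₁ = s₁/√n₁ = 57.3/√59 = 7.4598; SE₂ = 143.6/√218 = 9.7258.
Independent samples, unequal variances: SE_diff = √(SE₁² + SE₂²) = √(55.64861604 + 94.59118564) = 12.2572.
z* = 1.645, so margin of error = 1.645 × 12.2572 = 20.1631.
Difference in means = 437.5 − 228.8 = 208.7000.
208.7000 ± 20.1631 → (188.54, 228.86).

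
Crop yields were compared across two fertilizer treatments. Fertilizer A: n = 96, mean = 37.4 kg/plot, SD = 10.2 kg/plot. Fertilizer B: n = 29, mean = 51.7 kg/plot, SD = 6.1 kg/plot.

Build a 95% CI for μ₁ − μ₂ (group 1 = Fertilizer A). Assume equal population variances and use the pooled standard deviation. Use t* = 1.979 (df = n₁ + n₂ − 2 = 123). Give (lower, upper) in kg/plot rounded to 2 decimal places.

(-18.25, -10.35)

Pooled variance s_p² = [95·10.2² + 28·6.1²] / (96+29−2) = 88.8267, so s_p = 9.4248.
SE_diff = s_p·√(1/n₁ + 1/n₂) = 9.4248·√(1/96 + 1/29) = 1.9971.
t* = 1.979; margin = 1.979 × 1.9971 = 3.9523.
Difference = 37.4 − 51.7 = -14.3000.
-14.3000 ± 3.9523 → (-18.25, -10.35).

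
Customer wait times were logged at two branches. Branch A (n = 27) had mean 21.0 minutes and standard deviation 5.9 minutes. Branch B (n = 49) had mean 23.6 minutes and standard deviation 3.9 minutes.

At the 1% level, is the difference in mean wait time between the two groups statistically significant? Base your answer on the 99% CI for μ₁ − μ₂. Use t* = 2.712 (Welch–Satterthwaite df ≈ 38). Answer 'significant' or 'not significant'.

not significant

Per-group SEs: s₁/√n₁ = 5.9/√27 = 1.1355, s₂/√n₂ = 3.9/√49 = 0.5571.
Unpooled SE of the difference: √(1.28936025 + 0.31036041) = 1.2648.
Margin of error = t* · SE = 2.712 × 1.2648 = 3.4301.
x̄₁ − x̄₂ = 21.0 − 23.6 = -2.6000.
CI: -2.6000 ± 3.4301 = (-6.0301, 0.8301).
The interval (-6.0301, 0.8301) contains 0, so the difference is not significant.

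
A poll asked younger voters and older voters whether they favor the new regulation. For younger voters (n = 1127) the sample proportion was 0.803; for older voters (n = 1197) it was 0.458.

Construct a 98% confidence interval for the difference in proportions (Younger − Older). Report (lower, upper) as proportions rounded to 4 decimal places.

The two standard errors are √(0.8030×0.1970/1127) = 0.01185 and √(0.4580×0.5420/1197) = 0.01440.
Because the samples are independent, SE_diff = √(0.01185² + 0.01440²) = 0.01865.
Using z* = 2.326 for 98%, ME = 2.326 × 0.01865 = 0.04338.
p̂₁ − p̂₂ = 0.3450; interval 0.3450 ± 0.04338 gives (0.3016, 0.3884).

(0.3016, 0.3884)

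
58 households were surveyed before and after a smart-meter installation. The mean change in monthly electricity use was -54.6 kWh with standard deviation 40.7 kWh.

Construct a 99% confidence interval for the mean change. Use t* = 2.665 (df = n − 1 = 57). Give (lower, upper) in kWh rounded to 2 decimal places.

This is a matched-pairs design, so SE = s_d/√n = 40.7/√58 = 5.3442.
Margin = 2.665 × 5.3442 = 14.2423; the interval is -54.6 ± 14.2423 = (-68.84, -40.36).

(-68.84, -40.36)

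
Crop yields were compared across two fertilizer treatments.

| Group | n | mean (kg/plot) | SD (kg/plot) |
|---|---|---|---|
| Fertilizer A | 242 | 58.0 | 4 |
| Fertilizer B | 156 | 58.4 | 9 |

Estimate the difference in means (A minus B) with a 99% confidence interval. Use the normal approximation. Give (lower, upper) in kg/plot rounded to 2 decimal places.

SE₁ = s₁/√n₁ = 4/√242 = 0.2571; SE₂ = 9/√156 = 0.7206.
Independent samples, unequal variances: SE_diff = √(SE₁² + SE₂²) = √(0.06610041 + 0.51926436) = 0.7651.
z* = 2.576, so margin of error = 2.576 × 0.7651 = 1.9709.
Difference in means = 58.0 − 58.4 = -0.4000.
-0.4000 ± 1.9709 → (-2.37, 1.57).

(-2.37, 1.57)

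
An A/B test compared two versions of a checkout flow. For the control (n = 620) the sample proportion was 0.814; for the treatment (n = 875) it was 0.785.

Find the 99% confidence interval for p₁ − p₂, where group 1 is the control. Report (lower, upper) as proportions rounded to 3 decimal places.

(-0.025, 0.083)

SE₁ = √(p̂₁(1−p̂₁)/n₁) = √(0.8140·0.1860/620) = 0.01563; SE₂ = √(0.7850·0.2150/875) = 0.01389.
Independent samples: SE of the difference = √(SE₁² + SE₂²) = √(0.0002442969 + 0.0001929321) = 0.02091.
z* for 99% confidence is 2.576, so the margin of error is 2.576 × 0.02091 = 0.05386.
Point estimate p̂₁ − p̂₂ = 0.8140 − 0.7850 = 0.0290.
0.0290 ± 0.05386 → (-0.025, 0.083).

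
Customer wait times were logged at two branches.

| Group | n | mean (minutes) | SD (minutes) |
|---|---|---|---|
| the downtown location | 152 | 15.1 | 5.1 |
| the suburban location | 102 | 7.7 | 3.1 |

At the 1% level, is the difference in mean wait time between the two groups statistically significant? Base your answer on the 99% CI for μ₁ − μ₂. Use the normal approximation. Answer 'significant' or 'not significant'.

significant

Per-group SEs: s₁/√n₁ = 5.1/√152 = 0.4137, s₂/√n₂ = 3.1/√102 = 0.3069.
Unpooled SE of the difference: √(0.17114769 + 0.09418761) = 0.5151.
Margin of error = z* · SE = 2.576 × 0.5151 = 1.3269.
x̄₁ − x̄₂ = 15.1 − 7.7 = 7.4000.
CI: 7.4000 ± 1.3269 = (6.0731, 8.7269).
The interval (6.0731, 8.7269) does not contain 0, so the difference is significant.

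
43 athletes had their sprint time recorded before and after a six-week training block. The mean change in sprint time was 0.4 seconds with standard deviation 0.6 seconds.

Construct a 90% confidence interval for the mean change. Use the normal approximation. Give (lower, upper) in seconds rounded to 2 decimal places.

(0.25, 0.55)

Paired design: SE = s_d/√n = 0.6/√43 = 0.0915.
z* = 1.645; margin of error = 1.645 × 0.0915 = 0.1505.
0.4 ± 0.1505 → (0.25, 0.55).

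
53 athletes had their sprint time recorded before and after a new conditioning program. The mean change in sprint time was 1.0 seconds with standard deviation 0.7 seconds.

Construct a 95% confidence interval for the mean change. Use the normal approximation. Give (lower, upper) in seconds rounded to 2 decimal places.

Paired design: SE = s_d/√n = 0.7/√53 = 0.0962.
z* = 1.960; margin of error = 1.960 × 0.0962 = 0.1886.
1.0 ± 0.1886 → (0.81, 1.19).

(0.81, 1.19)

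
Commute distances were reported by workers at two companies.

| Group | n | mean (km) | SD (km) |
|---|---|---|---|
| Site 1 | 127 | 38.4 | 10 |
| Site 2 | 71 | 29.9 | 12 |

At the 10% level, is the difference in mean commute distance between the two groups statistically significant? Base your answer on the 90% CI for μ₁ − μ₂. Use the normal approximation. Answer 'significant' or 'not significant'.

SE₁ = s₁/√n₁ = 10/√127 = 0.8874; SE₂ = 12/√71 = 1.4241.
Independent samples, unequal variances: SE_diff = √(SE₁² + SE₂²) = √(0.78747876 + 2.02806081) = 1.6780.
z* = 1.645, so margin of error = 1.645 × 1.6780 = 2.7603.
Difference in means = 38.4 − 29.9 = 8.5000.
8.5000 ± 2.7603 → (5.7397, 11.2603).
The interval (5.7397, 11.2603) does not contain 0, so the difference is significant.

significant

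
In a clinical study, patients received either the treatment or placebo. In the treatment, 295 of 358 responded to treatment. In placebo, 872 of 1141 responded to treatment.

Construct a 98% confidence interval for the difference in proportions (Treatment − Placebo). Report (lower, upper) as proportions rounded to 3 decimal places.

Sample proportions: 295/358 = 0.8240, 872/1141 = 0.7642.
Each SE is √(p̂(1−p̂)/n): √(0.8240·0.1760/358) = 0.02013 and √(0.7642·0.2358/1141) = 0.01257.
SE(p̂₁ − p̂₂) = √(SE₁² + SE₂²) = √(0.0004052169 + 0.0001580049) = 0.02373, since the two samples are independent.
At 98% confidence z* = 2.326; margin = 2.326 × 0.02373 = 0.05520.
The difference is 0.8240 − 0.7642 = 0.0598, so the interval is 0.0598 ± 0.05520 = (0.005, 0.115).

(0.005, 0.115)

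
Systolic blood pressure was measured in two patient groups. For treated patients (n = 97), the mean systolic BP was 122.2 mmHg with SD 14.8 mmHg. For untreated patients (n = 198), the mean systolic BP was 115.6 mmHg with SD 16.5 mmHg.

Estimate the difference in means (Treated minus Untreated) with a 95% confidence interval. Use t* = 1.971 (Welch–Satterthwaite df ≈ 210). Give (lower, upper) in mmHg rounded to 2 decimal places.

Per-group SEs: s₁/√n₁ = 14.8/√97 = 1.5027, s₂/√n₂ = 16.5/√198 = 1.1726.
Unpooled SE of the difference: √(2.25810729 + 1.37499076) = 1.9061.
Margin of error = t* · SE = 1.971 × 1.9061 = 3.7569.
x̄₁ − x̄₂ = 122.2 − 115.6 = 6.6000.
CI: 6.6000 ± 3.7569 = (2.84, 10.36).

(2.84, 10.36)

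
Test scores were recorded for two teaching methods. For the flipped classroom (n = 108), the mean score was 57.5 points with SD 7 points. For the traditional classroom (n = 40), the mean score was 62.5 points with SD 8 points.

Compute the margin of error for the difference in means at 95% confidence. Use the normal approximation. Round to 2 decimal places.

Per-group SEs: s₁/√n₁ = 7/√108 = 0.6736, s₂/√n₂ = 8/√40 = 1.2649.
Unpooled SE of the difference: √(0.45373696 + 1.59997201) = 1.4331.
Margin of error = z* · SE = 1.960 × 1.4331 = 2.8089.

2.81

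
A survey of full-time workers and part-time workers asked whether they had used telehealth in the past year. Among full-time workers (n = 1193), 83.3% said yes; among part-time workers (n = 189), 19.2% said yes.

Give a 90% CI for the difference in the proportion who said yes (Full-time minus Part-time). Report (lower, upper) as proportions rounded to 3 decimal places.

(0.591, 0.691)

Each SE is √(p̂(1−p̂)/n): √(0.8330·0.1670/1193) = 0.01080 and √(0.1920·0.8080/189) = 0.02865.
SE(p̂₁ − p̂₂) = √(SE₁² + SE₂²) = √(0.00011664 + 0.0008208225) = 0.03062, since the two samples are independent.
At 90% confidence z* = 1.645; margin = 1.645 × 0.03062 = 0.05037.
The difference is 0.8330 − 0.1920 = 0.6410, so the interval is 0.6410 ± 0.05037 = (0.591, 0.691).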